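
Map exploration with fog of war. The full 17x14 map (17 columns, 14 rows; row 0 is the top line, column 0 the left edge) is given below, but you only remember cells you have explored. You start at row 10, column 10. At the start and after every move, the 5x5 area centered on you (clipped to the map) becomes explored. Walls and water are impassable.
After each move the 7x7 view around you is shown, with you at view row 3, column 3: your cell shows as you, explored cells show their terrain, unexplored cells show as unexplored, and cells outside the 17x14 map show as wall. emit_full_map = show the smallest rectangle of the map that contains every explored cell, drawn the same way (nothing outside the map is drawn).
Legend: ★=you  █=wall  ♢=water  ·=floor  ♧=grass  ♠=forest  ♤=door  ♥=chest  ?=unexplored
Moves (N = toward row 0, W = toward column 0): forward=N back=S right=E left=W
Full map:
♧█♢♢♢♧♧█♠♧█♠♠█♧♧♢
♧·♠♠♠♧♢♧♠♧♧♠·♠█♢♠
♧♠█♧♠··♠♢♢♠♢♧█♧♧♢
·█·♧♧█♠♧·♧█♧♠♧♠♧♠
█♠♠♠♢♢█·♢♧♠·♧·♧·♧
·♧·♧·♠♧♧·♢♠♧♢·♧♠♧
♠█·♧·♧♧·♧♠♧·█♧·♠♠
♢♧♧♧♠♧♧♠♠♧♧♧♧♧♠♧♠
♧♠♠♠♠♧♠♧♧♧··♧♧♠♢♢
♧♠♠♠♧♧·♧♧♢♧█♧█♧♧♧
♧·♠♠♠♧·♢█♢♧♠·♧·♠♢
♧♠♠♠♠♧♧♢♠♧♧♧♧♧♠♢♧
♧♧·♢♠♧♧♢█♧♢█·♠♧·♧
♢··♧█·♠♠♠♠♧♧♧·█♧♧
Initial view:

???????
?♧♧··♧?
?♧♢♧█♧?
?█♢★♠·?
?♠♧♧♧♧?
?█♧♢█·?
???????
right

???????
♧♧··♧♧?
♧♢♧█♧█?
█♢♧★·♧?
♠♧♧♧♧♧?
█♧♢█·♠?
???????

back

♧♧··♧♧?
♧♢♧█♧█?
█♢♧♠·♧?
♠♧♧★♧♧?
█♧♢█·♠?
?♠♧♧♧·?
███████

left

?♧♧··♧♧
?♧♢♧█♧█
?█♢♧♠·♧
?♠♧★♧♧♧
?█♧♢█·♠
?♠♠♧♧♧·
███████

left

??♧♧··♧
?♧♧♢♧█♧
?♢█♢♧♠·
?♢♠★♧♧♧
?♢█♧♢█·
?♠♠♠♧♧♧
███████

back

?♧♧♢♧█♧
?♢█♢♧♠·
?♢♠♧♧♧♧
?♢█★♢█·
?♠♠♠♧♧♧
███████
███████

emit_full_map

?♧♧··♧♧
♧♧♢♧█♧█
♢█♢♧♠·♧
♢♠♧♧♧♧♧
♢█★♢█·♠
♠♠♠♧♧♧·

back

?♢█♢♧♠·
?♢♠♧♧♧♧
?♢█♧♢█·
?♠♠★♧♧♧
███████
███████
███████

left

??♢█♢♧♠
?♧♢♠♧♧♧
?♧♢█♧♢█
?♠♠★♠♧♧
███████
███████
███████

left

???♢█♢♧
?♧♧♢♠♧♧
?♧♧♢█♧♢
?·♠★♠♠♧
███████
███████
███████

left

????♢█♢
?♠♧♧♢♠♧
?♠♧♧♢█♧
?█·★♠♠♠
███████
███████
███████

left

?????♢█
?♠♠♧♧♢♠
?♢♠♧♧♢█
?♧█★♠♠♠
███████
███████
███████

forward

?????♧♧
?♠♠♧·♢█
?♠♠♧♧♢♠
?♢♠★♧♢█
?♧█·♠♠♠
███████
███████

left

??????♧
?♠♠♠♧·♢
?♠♠♠♧♧♢
?·♢★♧♧♢
?·♧█·♠♠
███████
███████

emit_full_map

??????♧♧··♧♧
?????♧♧♢♧█♧█
♠♠♠♧·♢█♢♧♠·♧
♠♠♠♧♧♢♠♧♧♧♧♧
·♢★♧♧♢█♧♢█·♠
·♧█·♠♠♠♠♧♧♧·

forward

???????
?♠♠♧♧·♧
?♠♠♠♧·♢
?♠♠★♧♧♢
?·♢♠♧♧♢
?·♧█·♠♠
███████

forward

???????
?♠♠♠♧♠?
?♠♠♧♧·♧
?♠♠★♧·♢
?♠♠♠♧♧♢
?·♢♠♧♧♢
?·♧█·♠♠

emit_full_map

♠♠♠♧♠?♧♧··♧♧
♠♠♧♧·♧♧♢♧█♧█
♠♠★♧·♢█♢♧♠·♧
♠♠♠♧♧♢♠♧♧♧♧♧
·♢♠♧♧♢█♧♢█·♠
·♧█·♠♠♠♠♧♧♧·


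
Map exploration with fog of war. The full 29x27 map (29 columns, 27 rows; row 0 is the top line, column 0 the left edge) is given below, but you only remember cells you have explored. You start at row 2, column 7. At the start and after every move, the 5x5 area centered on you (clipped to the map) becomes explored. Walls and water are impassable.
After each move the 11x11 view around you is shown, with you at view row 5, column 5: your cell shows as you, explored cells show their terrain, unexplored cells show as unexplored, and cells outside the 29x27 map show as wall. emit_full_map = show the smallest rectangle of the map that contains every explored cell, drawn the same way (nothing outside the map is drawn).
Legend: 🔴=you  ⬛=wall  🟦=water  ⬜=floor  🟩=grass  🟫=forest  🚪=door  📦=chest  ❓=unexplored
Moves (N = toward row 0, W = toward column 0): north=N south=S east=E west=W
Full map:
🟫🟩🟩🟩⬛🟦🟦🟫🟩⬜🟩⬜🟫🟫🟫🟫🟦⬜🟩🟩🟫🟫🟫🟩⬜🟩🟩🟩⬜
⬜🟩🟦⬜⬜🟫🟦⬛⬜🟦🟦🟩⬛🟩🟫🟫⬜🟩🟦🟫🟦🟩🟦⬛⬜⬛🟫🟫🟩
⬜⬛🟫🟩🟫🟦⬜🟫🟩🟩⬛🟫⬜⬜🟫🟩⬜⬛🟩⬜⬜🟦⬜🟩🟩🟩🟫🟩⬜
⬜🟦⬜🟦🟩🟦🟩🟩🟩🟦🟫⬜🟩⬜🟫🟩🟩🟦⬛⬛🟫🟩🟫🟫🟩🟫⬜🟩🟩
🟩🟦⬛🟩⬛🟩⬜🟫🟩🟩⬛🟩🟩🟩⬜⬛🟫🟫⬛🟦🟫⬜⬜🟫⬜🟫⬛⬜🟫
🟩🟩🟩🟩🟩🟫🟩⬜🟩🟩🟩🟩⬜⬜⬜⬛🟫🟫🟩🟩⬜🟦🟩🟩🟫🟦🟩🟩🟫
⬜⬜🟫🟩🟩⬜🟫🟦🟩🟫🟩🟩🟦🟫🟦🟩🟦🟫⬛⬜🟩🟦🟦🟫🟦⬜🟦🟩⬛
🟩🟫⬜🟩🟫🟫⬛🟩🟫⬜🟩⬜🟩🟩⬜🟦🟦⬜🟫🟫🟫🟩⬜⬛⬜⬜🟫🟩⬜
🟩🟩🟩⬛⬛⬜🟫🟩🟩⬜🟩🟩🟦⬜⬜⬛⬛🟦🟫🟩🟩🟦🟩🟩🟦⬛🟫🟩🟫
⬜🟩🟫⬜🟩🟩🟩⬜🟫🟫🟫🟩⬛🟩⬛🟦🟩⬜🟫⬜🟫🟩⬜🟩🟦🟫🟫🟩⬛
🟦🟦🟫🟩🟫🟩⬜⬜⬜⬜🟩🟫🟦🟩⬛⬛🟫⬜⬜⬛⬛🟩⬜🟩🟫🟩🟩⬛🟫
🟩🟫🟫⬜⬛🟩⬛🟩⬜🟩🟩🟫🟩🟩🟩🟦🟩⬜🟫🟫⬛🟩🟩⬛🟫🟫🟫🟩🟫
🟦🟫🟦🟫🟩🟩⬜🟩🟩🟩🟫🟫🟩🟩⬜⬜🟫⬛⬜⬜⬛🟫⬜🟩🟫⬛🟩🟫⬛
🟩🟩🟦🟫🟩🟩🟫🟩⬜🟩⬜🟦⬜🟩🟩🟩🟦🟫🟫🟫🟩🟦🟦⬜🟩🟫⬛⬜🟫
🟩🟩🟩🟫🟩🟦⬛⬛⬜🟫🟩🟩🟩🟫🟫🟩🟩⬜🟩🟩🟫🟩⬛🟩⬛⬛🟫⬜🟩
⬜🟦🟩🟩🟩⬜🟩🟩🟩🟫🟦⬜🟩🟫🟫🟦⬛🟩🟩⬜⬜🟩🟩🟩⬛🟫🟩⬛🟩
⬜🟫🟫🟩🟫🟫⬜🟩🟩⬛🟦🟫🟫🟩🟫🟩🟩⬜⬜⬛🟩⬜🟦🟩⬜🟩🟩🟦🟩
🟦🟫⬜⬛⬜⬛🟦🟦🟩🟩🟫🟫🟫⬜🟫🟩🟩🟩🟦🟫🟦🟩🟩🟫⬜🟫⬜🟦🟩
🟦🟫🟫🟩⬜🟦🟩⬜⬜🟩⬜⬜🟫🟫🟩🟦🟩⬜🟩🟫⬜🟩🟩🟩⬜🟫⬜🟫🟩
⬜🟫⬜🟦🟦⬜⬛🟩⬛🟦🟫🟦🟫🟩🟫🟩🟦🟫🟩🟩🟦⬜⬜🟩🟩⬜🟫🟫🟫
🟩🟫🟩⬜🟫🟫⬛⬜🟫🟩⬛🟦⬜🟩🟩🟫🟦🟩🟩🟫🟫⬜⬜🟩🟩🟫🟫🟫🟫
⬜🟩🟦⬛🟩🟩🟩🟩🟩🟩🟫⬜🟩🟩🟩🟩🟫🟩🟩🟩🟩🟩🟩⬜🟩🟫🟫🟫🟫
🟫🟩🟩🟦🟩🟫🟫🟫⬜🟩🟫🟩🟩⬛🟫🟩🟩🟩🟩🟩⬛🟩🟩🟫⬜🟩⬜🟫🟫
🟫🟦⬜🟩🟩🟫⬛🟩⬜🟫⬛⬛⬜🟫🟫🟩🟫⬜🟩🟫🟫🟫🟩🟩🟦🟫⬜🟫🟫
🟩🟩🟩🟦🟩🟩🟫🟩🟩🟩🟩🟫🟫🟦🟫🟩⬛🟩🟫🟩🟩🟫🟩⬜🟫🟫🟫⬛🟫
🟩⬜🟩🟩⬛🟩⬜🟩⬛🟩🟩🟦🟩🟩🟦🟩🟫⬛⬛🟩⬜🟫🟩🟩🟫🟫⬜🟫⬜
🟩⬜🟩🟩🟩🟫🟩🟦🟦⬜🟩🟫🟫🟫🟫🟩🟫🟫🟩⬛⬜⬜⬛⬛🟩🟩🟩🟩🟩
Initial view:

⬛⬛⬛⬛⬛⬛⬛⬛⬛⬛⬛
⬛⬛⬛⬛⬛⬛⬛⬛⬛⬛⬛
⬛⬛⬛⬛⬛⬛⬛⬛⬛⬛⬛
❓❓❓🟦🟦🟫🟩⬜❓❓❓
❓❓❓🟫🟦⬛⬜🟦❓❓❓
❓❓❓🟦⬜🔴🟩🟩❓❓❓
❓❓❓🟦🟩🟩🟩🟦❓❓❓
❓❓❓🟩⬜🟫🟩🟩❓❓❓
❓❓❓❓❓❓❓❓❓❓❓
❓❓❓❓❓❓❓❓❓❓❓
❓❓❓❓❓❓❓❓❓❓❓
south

⬛⬛⬛⬛⬛⬛⬛⬛⬛⬛⬛
⬛⬛⬛⬛⬛⬛⬛⬛⬛⬛⬛
❓❓❓🟦🟦🟫🟩⬜❓❓❓
❓❓❓🟫🟦⬛⬜🟦❓❓❓
❓❓❓🟦⬜🟫🟩🟩❓❓❓
❓❓❓🟦🟩🔴🟩🟦❓❓❓
❓❓❓🟩⬜🟫🟩🟩❓❓❓
❓❓❓🟫🟩⬜🟩🟩❓❓❓
❓❓❓❓❓❓❓❓❓❓❓
❓❓❓❓❓❓❓❓❓❓❓
❓❓❓❓❓❓❓❓❓❓❓

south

⬛⬛⬛⬛⬛⬛⬛⬛⬛⬛⬛
❓❓❓🟦🟦🟫🟩⬜❓❓❓
❓❓❓🟫🟦⬛⬜🟦❓❓❓
❓❓❓🟦⬜🟫🟩🟩❓❓❓
❓❓❓🟦🟩🟩🟩🟦❓❓❓
❓❓❓🟩⬜🔴🟩🟩❓❓❓
❓❓❓🟫🟩⬜🟩🟩❓❓❓
❓❓❓⬜🟫🟦🟩🟫❓❓❓
❓❓❓❓❓❓❓❓❓❓❓
❓❓❓❓❓❓❓❓❓❓❓
❓❓❓❓❓❓❓❓❓❓❓

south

❓❓❓🟦🟦🟫🟩⬜❓❓❓
❓❓❓🟫🟦⬛⬜🟦❓❓❓
❓❓❓🟦⬜🟫🟩🟩❓❓❓
❓❓❓🟦🟩🟩🟩🟦❓❓❓
❓❓❓🟩⬜🟫🟩🟩❓❓❓
❓❓❓🟫🟩🔴🟩🟩❓❓❓
❓❓❓⬜🟫🟦🟩🟫❓❓❓
❓❓❓🟫⬛🟩🟫⬜❓❓❓
❓❓❓❓❓❓❓❓❓❓❓
❓❓❓❓❓❓❓❓❓❓❓
❓❓❓❓❓❓❓❓❓❓❓

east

❓❓🟦🟦🟫🟩⬜❓❓❓❓
❓❓🟫🟦⬛⬜🟦❓❓❓❓
❓❓🟦⬜🟫🟩🟩❓❓❓❓
❓❓🟦🟩🟩🟩🟦🟫❓❓❓
❓❓🟩⬜🟫🟩🟩⬛❓❓❓
❓❓🟫🟩⬜🔴🟩🟩❓❓❓
❓❓⬜🟫🟦🟩🟫🟩❓❓❓
❓❓🟫⬛🟩🟫⬜🟩❓❓❓
❓❓❓❓❓❓❓❓❓❓❓
❓❓❓❓❓❓❓❓❓❓❓
❓❓❓❓❓❓❓❓❓❓❓

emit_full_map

🟦🟦🟫🟩⬜❓
🟫🟦⬛⬜🟦❓
🟦⬜🟫🟩🟩❓
🟦🟩🟩🟩🟦🟫
🟩⬜🟫🟩🟩⬛
🟫🟩⬜🔴🟩🟩
⬜🟫🟦🟩🟫🟩
🟫⬛🟩🟫⬜🟩

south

❓❓🟫🟦⬛⬜🟦❓❓❓❓
❓❓🟦⬜🟫🟩🟩❓❓❓❓
❓❓🟦🟩🟩🟩🟦🟫❓❓❓
❓❓🟩⬜🟫🟩🟩⬛❓❓❓
❓❓🟫🟩⬜🟩🟩🟩❓❓❓
❓❓⬜🟫🟦🔴🟫🟩❓❓❓
❓❓🟫⬛🟩🟫⬜🟩❓❓❓
❓❓❓🟫🟩🟩⬜🟩❓❓❓
❓❓❓❓❓❓❓❓❓❓❓
❓❓❓❓❓❓❓❓❓❓❓
❓❓❓❓❓❓❓❓❓❓❓

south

❓❓🟦⬜🟫🟩🟩❓❓❓❓
❓❓🟦🟩🟩🟩🟦🟫❓❓❓
❓❓🟩⬜🟫🟩🟩⬛❓❓❓
❓❓🟫🟩⬜🟩🟩🟩❓❓❓
❓❓⬜🟫🟦🟩🟫🟩❓❓❓
❓❓🟫⬛🟩🔴⬜🟩❓❓❓
❓❓❓🟫🟩🟩⬜🟩❓❓❓
❓❓❓🟩⬜🟫🟫🟫❓❓❓
❓❓❓❓❓❓❓❓❓❓❓
❓❓❓❓❓❓❓❓❓❓❓
❓❓❓❓❓❓❓❓❓❓❓

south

❓❓🟦🟩🟩🟩🟦🟫❓❓❓
❓❓🟩⬜🟫🟩🟩⬛❓❓❓
❓❓🟫🟩⬜🟩🟩🟩❓❓❓
❓❓⬜🟫🟦🟩🟫🟩❓❓❓
❓❓🟫⬛🟩🟫⬜🟩❓❓❓
❓❓❓🟫🟩🔴⬜🟩❓❓❓
❓❓❓🟩⬜🟫🟫🟫❓❓❓
❓❓❓⬜⬜⬜⬜🟩❓❓❓
❓❓❓❓❓❓❓❓❓❓❓
❓❓❓❓❓❓❓❓❓❓❓
❓❓❓❓❓❓❓❓❓❓❓

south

❓❓🟩⬜🟫🟩🟩⬛❓❓❓
❓❓🟫🟩⬜🟩🟩🟩❓❓❓
❓❓⬜🟫🟦🟩🟫🟩❓❓❓
❓❓🟫⬛🟩🟫⬜🟩❓❓❓
❓❓❓🟫🟩🟩⬜🟩❓❓❓
❓❓❓🟩⬜🔴🟫🟫❓❓❓
❓❓❓⬜⬜⬜⬜🟩❓❓❓
❓❓❓⬛🟩⬜🟩🟩❓❓❓
❓❓❓❓❓❓❓❓❓❓❓
❓❓❓❓❓❓❓❓❓❓❓
❓❓❓❓❓❓❓❓❓❓❓

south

❓❓🟫🟩⬜🟩🟩🟩❓❓❓
❓❓⬜🟫🟦🟩🟫🟩❓❓❓
❓❓🟫⬛🟩🟫⬜🟩❓❓❓
❓❓❓🟫🟩🟩⬜🟩❓❓❓
❓❓❓🟩⬜🟫🟫🟫❓❓❓
❓❓❓⬜⬜🔴⬜🟩❓❓❓
❓❓❓⬛🟩⬜🟩🟩❓❓❓
❓❓❓⬜🟩🟩🟩🟫❓❓❓
❓❓❓❓❓❓❓❓❓❓❓
❓❓❓❓❓❓❓❓❓❓❓
❓❓❓❓❓❓❓❓❓❓❓

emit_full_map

🟦🟦🟫🟩⬜❓
🟫🟦⬛⬜🟦❓
🟦⬜🟫🟩🟩❓
🟦🟩🟩🟩🟦🟫
🟩⬜🟫🟩🟩⬛
🟫🟩⬜🟩🟩🟩
⬜🟫🟦🟩🟫🟩
🟫⬛🟩🟫⬜🟩
❓🟫🟩🟩⬜🟩
❓🟩⬜🟫🟫🟫
❓⬜⬜🔴⬜🟩
❓⬛🟩⬜🟩🟩
❓⬜🟩🟩🟩🟫

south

❓❓⬜🟫🟦🟩🟫🟩❓❓❓
❓❓🟫⬛🟩🟫⬜🟩❓❓❓
❓❓❓🟫🟩🟩⬜🟩❓❓❓
❓❓❓🟩⬜🟫🟫🟫❓❓❓
❓❓❓⬜⬜⬜⬜🟩❓❓❓
❓❓❓⬛🟩🔴🟩🟩❓❓❓
❓❓❓⬜🟩🟩🟩🟫❓❓❓
❓❓❓🟫🟩⬜🟩⬜❓❓❓
❓❓❓❓❓❓❓❓❓❓❓
❓❓❓❓❓❓❓❓❓❓❓
❓❓❓❓❓❓❓❓❓❓❓

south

❓❓🟫⬛🟩🟫⬜🟩❓❓❓
❓❓❓🟫🟩🟩⬜🟩❓❓❓
❓❓❓🟩⬜🟫🟫🟫❓❓❓
❓❓❓⬜⬜⬜⬜🟩❓❓❓
❓❓❓⬛🟩⬜🟩🟩❓❓❓
❓❓❓⬜🟩🔴🟩🟫❓❓❓
❓❓❓🟫🟩⬜🟩⬜❓❓❓
❓❓❓⬛⬛⬜🟫🟩❓❓❓
❓❓❓❓❓❓❓❓❓❓❓
❓❓❓❓❓❓❓❓❓❓❓
❓❓❓❓❓❓❓❓❓❓❓

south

❓❓❓🟫🟩🟩⬜🟩❓❓❓
❓❓❓🟩⬜🟫🟫🟫❓❓❓
❓❓❓⬜⬜⬜⬜🟩❓❓❓
❓❓❓⬛🟩⬜🟩🟩❓❓❓
❓❓❓⬜🟩🟩🟩🟫❓❓❓
❓❓❓🟫🟩🔴🟩⬜❓❓❓
❓❓❓⬛⬛⬜🟫🟩❓❓❓
❓❓❓🟩🟩🟩🟫🟦❓❓❓
❓❓❓❓❓❓❓❓❓❓❓
❓❓❓❓❓❓❓❓❓❓❓
❓❓❓❓❓❓❓❓❓❓❓

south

❓❓❓🟩⬜🟫🟫🟫❓❓❓
❓❓❓⬜⬜⬜⬜🟩❓❓❓
❓❓❓⬛🟩⬜🟩🟩❓❓❓
❓❓❓⬜🟩🟩🟩🟫❓❓❓
❓❓❓🟫🟩⬜🟩⬜❓❓❓
❓❓❓⬛⬛🔴🟫🟩❓❓❓
❓❓❓🟩🟩🟩🟫🟦❓❓❓
❓❓❓⬜🟩🟩⬛🟦❓❓❓
❓❓❓❓❓❓❓❓❓❓❓
❓❓❓❓❓❓❓❓❓❓❓
❓❓❓❓❓❓❓❓❓❓❓

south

❓❓❓⬜⬜⬜⬜🟩❓❓❓
❓❓❓⬛🟩⬜🟩🟩❓❓❓
❓❓❓⬜🟩🟩🟩🟫❓❓❓
❓❓❓🟫🟩⬜🟩⬜❓❓❓
❓❓❓⬛⬛⬜🟫🟩❓❓❓
❓❓❓🟩🟩🔴🟫🟦❓❓❓
❓❓❓⬜🟩🟩⬛🟦❓❓❓
❓❓❓🟦🟦🟩🟩🟫❓❓❓
❓❓❓❓❓❓❓❓❓❓❓
❓❓❓❓❓❓❓❓❓❓❓
❓❓❓❓❓❓❓❓❓❓❓

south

❓❓❓⬛🟩⬜🟩🟩❓❓❓
❓❓❓⬜🟩🟩🟩🟫❓❓❓
❓❓❓🟫🟩⬜🟩⬜❓❓❓
❓❓❓⬛⬛⬜🟫🟩❓❓❓
❓❓❓🟩🟩🟩🟫🟦❓❓❓
❓❓❓⬜🟩🔴⬛🟦❓❓❓
❓❓❓🟦🟦🟩🟩🟫❓❓❓
❓❓❓🟩⬜⬜🟩⬜❓❓❓
❓❓❓❓❓❓❓❓❓❓❓
❓❓❓❓❓❓❓❓❓❓❓
❓❓❓❓❓❓❓❓❓❓❓

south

❓❓❓⬜🟩🟩🟩🟫❓❓❓
❓❓❓🟫🟩⬜🟩⬜❓❓❓
❓❓❓⬛⬛⬜🟫🟩❓❓❓
❓❓❓🟩🟩🟩🟫🟦❓❓❓
❓❓❓⬜🟩🟩⬛🟦❓❓❓
❓❓❓🟦🟦🔴🟩🟫❓❓❓
❓❓❓🟩⬜⬜🟩⬜❓❓❓
❓❓❓⬛🟩⬛🟦🟫❓❓❓
❓❓❓❓❓❓❓❓❓❓❓
❓❓❓❓❓❓❓❓❓❓❓
❓❓❓❓❓❓❓❓❓❓❓

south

❓❓❓🟫🟩⬜🟩⬜❓❓❓
❓❓❓⬛⬛⬜🟫🟩❓❓❓
❓❓❓🟩🟩🟩🟫🟦❓❓❓
❓❓❓⬜🟩🟩⬛🟦❓❓❓
❓❓❓🟦🟦🟩🟩🟫❓❓❓
❓❓❓🟩⬜🔴🟩⬜❓❓❓
❓❓❓⬛🟩⬛🟦🟫❓❓❓
❓❓❓⬛⬜🟫🟩⬛❓❓❓
❓❓❓❓❓❓❓❓❓❓❓
❓❓❓❓❓❓❓❓❓❓❓
❓❓❓❓❓❓❓❓❓❓❓

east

❓❓🟫🟩⬜🟩⬜❓❓❓❓
❓❓⬛⬛⬜🟫🟩❓❓❓❓
❓❓🟩🟩🟩🟫🟦❓❓❓❓
❓❓⬜🟩🟩⬛🟦🟫❓❓❓
❓❓🟦🟦🟩🟩🟫🟫❓❓❓
❓❓🟩⬜⬜🔴⬜⬜❓❓❓
❓❓⬛🟩⬛🟦🟫🟦❓❓❓
❓❓⬛⬜🟫🟩⬛🟦❓❓❓
❓❓❓❓❓❓❓❓❓❓❓
❓❓❓❓❓❓❓❓❓❓❓
❓❓❓❓❓❓❓❓❓❓❓

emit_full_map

🟦🟦🟫🟩⬜❓❓
🟫🟦⬛⬜🟦❓❓
🟦⬜🟫🟩🟩❓❓
🟦🟩🟩🟩🟦🟫❓
🟩⬜🟫🟩🟩⬛❓
🟫🟩⬜🟩🟩🟩❓
⬜🟫🟦🟩🟫🟩❓
🟫⬛🟩🟫⬜🟩❓
❓🟫🟩🟩⬜🟩❓
❓🟩⬜🟫🟫🟫❓
❓⬜⬜⬜⬜🟩❓
❓⬛🟩⬜🟩🟩❓
❓⬜🟩🟩🟩🟫❓
❓🟫🟩⬜🟩⬜❓
❓⬛⬛⬜🟫🟩❓
❓🟩🟩🟩🟫🟦❓
❓⬜🟩🟩⬛🟦🟫
❓🟦🟦🟩🟩🟫🟫
❓🟩⬜⬜🔴⬜⬜
❓⬛🟩⬛🟦🟫🟦
❓⬛⬜🟫🟩⬛🟦

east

❓🟫🟩⬜🟩⬜❓❓❓❓❓
❓⬛⬛⬜🟫🟩❓❓❓❓❓
❓🟩🟩🟩🟫🟦❓❓❓❓❓
❓⬜🟩🟩⬛🟦🟫🟫❓❓❓
❓🟦🟦🟩🟩🟫🟫🟫❓❓❓
❓🟩⬜⬜🟩🔴⬜🟫❓❓❓
❓⬛🟩⬛🟦🟫🟦🟫❓❓❓
❓⬛⬜🟫🟩⬛🟦⬜❓❓❓
❓❓❓❓❓❓❓❓❓❓❓
❓❓❓❓❓❓❓❓❓❓❓
❓❓❓❓❓❓❓❓❓❓❓

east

🟫🟩⬜🟩⬜❓❓❓❓❓❓
⬛⬛⬜🟫🟩❓❓❓❓❓❓
🟩🟩🟩🟫🟦❓❓❓❓❓❓
⬜🟩🟩⬛🟦🟫🟫🟩❓❓❓
🟦🟦🟩🟩🟫🟫🟫⬜❓❓❓
🟩⬜⬜🟩⬜🔴🟫🟫❓❓❓
⬛🟩⬛🟦🟫🟦🟫🟩❓❓❓
⬛⬜🟫🟩⬛🟦⬜🟩❓❓❓
❓❓❓❓❓❓❓❓❓❓❓
❓❓❓❓❓❓❓❓❓❓❓
❓❓❓❓❓❓❓❓❓❓❓

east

🟩⬜🟩⬜❓❓❓❓❓❓❓
⬛⬜🟫🟩❓❓❓❓❓❓❓
🟩🟩🟫🟦❓❓❓❓❓❓❓
🟩🟩⬛🟦🟫🟫🟩🟫❓❓❓
🟦🟩🟩🟫🟫🟫⬜🟫❓❓❓
⬜⬜🟩⬜⬜🔴🟫🟩❓❓❓
🟩⬛🟦🟫🟦🟫🟩🟫❓❓❓
⬜🟫🟩⬛🟦⬜🟩🟩❓❓❓
❓❓❓❓❓❓❓❓❓❓❓
❓❓❓❓❓❓❓❓❓❓❓
❓❓❓❓❓❓❓❓❓❓❓

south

⬛⬜🟫🟩❓❓❓❓❓❓❓
🟩🟩🟫🟦❓❓❓❓❓❓❓
🟩🟩⬛🟦🟫🟫🟩🟫❓❓❓
🟦🟩🟩🟫🟫🟫⬜🟫❓❓❓
⬜⬜🟩⬜⬜🟫🟫🟩❓❓❓
🟩⬛🟦🟫🟦🔴🟩🟫❓❓❓
⬜🟫🟩⬛🟦⬜🟩🟩❓❓❓
❓❓❓🟫⬜🟩🟩🟩❓❓❓
❓❓❓❓❓❓❓❓❓❓❓
❓❓❓❓❓❓❓❓❓❓❓
❓❓❓❓❓❓❓❓❓❓❓

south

🟩🟩🟫🟦❓❓❓❓❓❓❓
🟩🟩⬛🟦🟫🟫🟩🟫❓❓❓
🟦🟩🟩🟫🟫🟫⬜🟫❓❓❓
⬜⬜🟩⬜⬜🟫🟫🟩❓❓❓
🟩⬛🟦🟫🟦🟫🟩🟫❓❓❓
⬜🟫🟩⬛🟦🔴🟩🟩❓❓❓
❓❓❓🟫⬜🟩🟩🟩❓❓❓
❓❓❓🟫🟩🟩⬛🟫❓❓❓
❓❓❓❓❓❓❓❓❓❓❓
❓❓❓❓❓❓❓❓❓❓❓
❓❓❓❓❓❓❓❓❓❓❓

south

🟩🟩⬛🟦🟫🟫🟩🟫❓❓❓
🟦🟩🟩🟫🟫🟫⬜🟫❓❓❓
⬜⬜🟩⬜⬜🟫🟫🟩❓❓❓
🟩⬛🟦🟫🟦🟫🟩🟫❓❓❓
⬜🟫🟩⬛🟦⬜🟩🟩❓❓❓
❓❓❓🟫⬜🔴🟩🟩❓❓❓
❓❓❓🟫🟩🟩⬛🟫❓❓❓
❓❓❓⬛⬛⬜🟫🟫❓❓❓
❓❓❓❓❓❓❓❓❓❓❓
❓❓❓❓❓❓❓❓❓❓❓
❓❓❓❓❓❓❓❓❓❓❓

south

🟦🟩🟩🟫🟫🟫⬜🟫❓❓❓
⬜⬜🟩⬜⬜🟫🟫🟩❓❓❓
🟩⬛🟦🟫🟦🟫🟩🟫❓❓❓
⬜🟫🟩⬛🟦⬜🟩🟩❓❓❓
❓❓❓🟫⬜🟩🟩🟩❓❓❓
❓❓❓🟫🟩🔴⬛🟫❓❓❓
❓❓❓⬛⬛⬜🟫🟫❓❓❓
❓❓❓🟩🟫🟫🟦🟫❓❓❓
❓❓❓❓❓❓❓❓❓❓❓
❓❓❓❓❓❓❓❓❓❓❓
⬛⬛⬛⬛⬛⬛⬛⬛⬛⬛⬛

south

⬜⬜🟩⬜⬜🟫🟫🟩❓❓❓
🟩⬛🟦🟫🟦🟫🟩🟫❓❓❓
⬜🟫🟩⬛🟦⬜🟩🟩❓❓❓
❓❓❓🟫⬜🟩🟩🟩❓❓❓
❓❓❓🟫🟩🟩⬛🟫❓❓❓
❓❓❓⬛⬛🔴🟫🟫❓❓❓
❓❓❓🟩🟫🟫🟦🟫❓❓❓
❓❓❓🟩🟦🟩🟩🟦❓❓❓
❓❓❓❓❓❓❓❓❓❓❓
⬛⬛⬛⬛⬛⬛⬛⬛⬛⬛⬛
⬛⬛⬛⬛⬛⬛⬛⬛⬛⬛⬛

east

⬜🟩⬜⬜🟫🟫🟩❓❓❓❓
⬛🟦🟫🟦🟫🟩🟫❓❓❓❓
🟫🟩⬛🟦⬜🟩🟩❓❓❓❓
❓❓🟫⬜🟩🟩🟩🟩❓❓❓
❓❓🟫🟩🟩⬛🟫🟩❓❓❓
❓❓⬛⬛⬜🔴🟫🟩❓❓❓
❓❓🟩🟫🟫🟦🟫🟩❓❓❓
❓❓🟩🟦🟩🟩🟦🟩❓❓❓
❓❓❓❓❓❓❓❓❓❓❓
⬛⬛⬛⬛⬛⬛⬛⬛⬛⬛⬛
⬛⬛⬛⬛⬛⬛⬛⬛⬛⬛⬛

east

🟩⬜⬜🟫🟫🟩❓❓❓❓❓
🟦🟫🟦🟫🟩🟫❓❓❓❓❓
🟩⬛🟦⬜🟩🟩❓❓❓❓❓
❓🟫⬜🟩🟩🟩🟩🟫❓❓❓
❓🟫🟩🟩⬛🟫🟩🟩❓❓❓
❓⬛⬛⬜🟫🔴🟩🟫❓❓❓
❓🟩🟫🟫🟦🟫🟩⬛❓❓❓
❓🟩🟦🟩🟩🟦🟩🟫❓❓❓
❓❓❓❓❓❓❓❓❓❓❓
⬛⬛⬛⬛⬛⬛⬛⬛⬛⬛⬛
⬛⬛⬛⬛⬛⬛⬛⬛⬛⬛⬛

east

⬜⬜🟫🟫🟩❓❓❓❓❓❓
🟫🟦🟫🟩🟫❓❓❓❓❓❓
⬛🟦⬜🟩🟩❓❓❓❓❓❓
🟫⬜🟩🟩🟩🟩🟫🟩❓❓❓
🟫🟩🟩⬛🟫🟩🟩🟩❓❓❓
⬛⬛⬜🟫🟫🔴🟫⬜❓❓❓
🟩🟫🟫🟦🟫🟩⬛🟩❓❓❓
🟩🟦🟩🟩🟦🟩🟫⬛❓❓❓
❓❓❓❓❓❓❓❓❓❓❓
⬛⬛⬛⬛⬛⬛⬛⬛⬛⬛⬛
⬛⬛⬛⬛⬛⬛⬛⬛⬛⬛⬛

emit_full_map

🟦🟦🟫🟩⬜❓❓❓❓❓❓❓❓
🟫🟦⬛⬜🟦❓❓❓❓❓❓❓❓
🟦⬜🟫🟩🟩❓❓❓❓❓❓❓❓
🟦🟩🟩🟩🟦🟫❓❓❓❓❓❓❓
🟩⬜🟫🟩🟩⬛❓❓❓❓❓❓❓
🟫🟩⬜🟩🟩🟩❓❓❓❓❓❓❓
⬜🟫🟦🟩🟫🟩❓❓❓❓❓❓❓
🟫⬛🟩🟫⬜🟩❓❓❓❓❓❓❓
❓🟫🟩🟩⬜🟩❓❓❓❓❓❓❓
❓🟩⬜🟫🟫🟫❓❓❓❓❓❓❓
❓⬜⬜⬜⬜🟩❓❓❓❓❓❓❓
❓⬛🟩⬜🟩🟩❓❓❓❓❓❓❓
❓⬜🟩🟩🟩🟫❓❓❓❓❓❓❓
❓🟫🟩⬜🟩⬜❓❓❓❓❓❓❓
❓⬛⬛⬜🟫🟩❓❓❓❓❓❓❓
❓🟩🟩🟩🟫🟦❓❓❓❓❓❓❓
❓⬜🟩🟩⬛🟦🟫🟫🟩🟫❓❓❓
❓🟦🟦🟩🟩🟫🟫🟫⬜🟫❓❓❓
❓🟩⬜⬜🟩⬜⬜🟫🟫🟩❓❓❓
❓⬛🟩⬛🟦🟫🟦🟫🟩🟫❓❓❓
❓⬛⬜🟫🟩⬛🟦⬜🟩🟩❓❓❓
❓❓❓❓❓🟫⬜🟩🟩🟩🟩🟫🟩
❓❓❓❓❓🟫🟩🟩⬛🟫🟩🟩🟩
❓❓❓❓❓⬛⬛⬜🟫🟫🔴🟫⬜
❓❓❓❓❓🟩🟫🟫🟦🟫🟩⬛🟩
❓❓❓❓❓🟩🟦🟩🟩🟦🟩🟫⬛


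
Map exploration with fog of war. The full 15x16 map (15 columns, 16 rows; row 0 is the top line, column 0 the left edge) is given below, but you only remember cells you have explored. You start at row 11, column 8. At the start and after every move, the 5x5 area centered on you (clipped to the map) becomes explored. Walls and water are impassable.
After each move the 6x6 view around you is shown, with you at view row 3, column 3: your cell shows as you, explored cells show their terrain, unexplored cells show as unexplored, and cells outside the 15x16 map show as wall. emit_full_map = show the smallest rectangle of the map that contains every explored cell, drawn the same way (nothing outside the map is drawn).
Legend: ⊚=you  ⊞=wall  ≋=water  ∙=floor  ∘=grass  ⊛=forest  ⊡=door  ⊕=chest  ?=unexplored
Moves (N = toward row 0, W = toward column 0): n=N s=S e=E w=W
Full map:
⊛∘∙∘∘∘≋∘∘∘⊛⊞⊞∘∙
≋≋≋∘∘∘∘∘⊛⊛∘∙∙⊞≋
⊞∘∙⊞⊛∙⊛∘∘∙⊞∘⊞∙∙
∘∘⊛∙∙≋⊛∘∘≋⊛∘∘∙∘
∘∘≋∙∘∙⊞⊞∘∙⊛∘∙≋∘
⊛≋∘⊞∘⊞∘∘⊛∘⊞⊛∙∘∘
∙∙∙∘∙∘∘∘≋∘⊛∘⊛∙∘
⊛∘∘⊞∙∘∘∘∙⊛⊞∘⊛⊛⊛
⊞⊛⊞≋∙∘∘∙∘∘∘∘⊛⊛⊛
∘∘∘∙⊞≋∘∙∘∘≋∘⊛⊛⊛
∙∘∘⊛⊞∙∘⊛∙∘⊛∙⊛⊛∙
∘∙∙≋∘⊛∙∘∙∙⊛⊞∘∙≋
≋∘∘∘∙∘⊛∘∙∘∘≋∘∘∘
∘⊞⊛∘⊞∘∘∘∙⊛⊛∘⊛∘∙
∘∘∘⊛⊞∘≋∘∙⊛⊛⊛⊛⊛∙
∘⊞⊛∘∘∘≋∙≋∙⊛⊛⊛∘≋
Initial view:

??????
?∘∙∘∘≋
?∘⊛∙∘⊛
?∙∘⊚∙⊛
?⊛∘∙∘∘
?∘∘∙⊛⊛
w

??????
?≋∘∙∘∘
?∙∘⊛∙∘
?⊛∙⊚∙∙
?∘⊛∘∙∘
?∘∘∘∙⊛

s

?≋∘∙∘∘
?∙∘⊛∙∘
?⊛∙∘∙∙
?∘⊛⊚∙∘
?∘∘∘∙⊛
?∘≋∘∙⊛

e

≋∘∙∘∘≋
∙∘⊛∙∘⊛
⊛∙∘∙∙⊛
∘⊛∘⊚∘∘
∘∘∘∙⊛⊛
∘≋∘∙⊛⊛

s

∙∘⊛∙∘⊛
⊛∙∘∙∙⊛
∘⊛∘∙∘∘
∘∘∘⊚⊛⊛
∘≋∘∙⊛⊛
?≋∙≋∙⊛

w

?∙∘⊛∙∘
?⊛∙∘∙∙
?∘⊛∘∙∘
?∘∘⊚∙⊛
?∘≋∘∙⊛
?∘≋∙≋∙

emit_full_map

≋∘∙∘∘≋
∙∘⊛∙∘⊛
⊛∙∘∙∙⊛
∘⊛∘∙∘∘
∘∘⊚∙⊛⊛
∘≋∘∙⊛⊛
∘≋∙≋∙⊛

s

?⊛∙∘∙∙
?∘⊛∘∙∘
?∘∘∘∙⊛
?∘≋⊚∙⊛
?∘≋∙≋∙
⊞⊞⊞⊞⊞⊞

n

?∙∘⊛∙∘
?⊛∙∘∙∙
?∘⊛∘∙∘
?∘∘⊚∙⊛
?∘≋∘∙⊛
?∘≋∙≋∙

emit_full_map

≋∘∙∘∘≋
∙∘⊛∙∘⊛
⊛∙∘∙∙⊛
∘⊛∘∙∘∘
∘∘⊚∙⊛⊛
∘≋∘∙⊛⊛
∘≋∙≋∙⊛


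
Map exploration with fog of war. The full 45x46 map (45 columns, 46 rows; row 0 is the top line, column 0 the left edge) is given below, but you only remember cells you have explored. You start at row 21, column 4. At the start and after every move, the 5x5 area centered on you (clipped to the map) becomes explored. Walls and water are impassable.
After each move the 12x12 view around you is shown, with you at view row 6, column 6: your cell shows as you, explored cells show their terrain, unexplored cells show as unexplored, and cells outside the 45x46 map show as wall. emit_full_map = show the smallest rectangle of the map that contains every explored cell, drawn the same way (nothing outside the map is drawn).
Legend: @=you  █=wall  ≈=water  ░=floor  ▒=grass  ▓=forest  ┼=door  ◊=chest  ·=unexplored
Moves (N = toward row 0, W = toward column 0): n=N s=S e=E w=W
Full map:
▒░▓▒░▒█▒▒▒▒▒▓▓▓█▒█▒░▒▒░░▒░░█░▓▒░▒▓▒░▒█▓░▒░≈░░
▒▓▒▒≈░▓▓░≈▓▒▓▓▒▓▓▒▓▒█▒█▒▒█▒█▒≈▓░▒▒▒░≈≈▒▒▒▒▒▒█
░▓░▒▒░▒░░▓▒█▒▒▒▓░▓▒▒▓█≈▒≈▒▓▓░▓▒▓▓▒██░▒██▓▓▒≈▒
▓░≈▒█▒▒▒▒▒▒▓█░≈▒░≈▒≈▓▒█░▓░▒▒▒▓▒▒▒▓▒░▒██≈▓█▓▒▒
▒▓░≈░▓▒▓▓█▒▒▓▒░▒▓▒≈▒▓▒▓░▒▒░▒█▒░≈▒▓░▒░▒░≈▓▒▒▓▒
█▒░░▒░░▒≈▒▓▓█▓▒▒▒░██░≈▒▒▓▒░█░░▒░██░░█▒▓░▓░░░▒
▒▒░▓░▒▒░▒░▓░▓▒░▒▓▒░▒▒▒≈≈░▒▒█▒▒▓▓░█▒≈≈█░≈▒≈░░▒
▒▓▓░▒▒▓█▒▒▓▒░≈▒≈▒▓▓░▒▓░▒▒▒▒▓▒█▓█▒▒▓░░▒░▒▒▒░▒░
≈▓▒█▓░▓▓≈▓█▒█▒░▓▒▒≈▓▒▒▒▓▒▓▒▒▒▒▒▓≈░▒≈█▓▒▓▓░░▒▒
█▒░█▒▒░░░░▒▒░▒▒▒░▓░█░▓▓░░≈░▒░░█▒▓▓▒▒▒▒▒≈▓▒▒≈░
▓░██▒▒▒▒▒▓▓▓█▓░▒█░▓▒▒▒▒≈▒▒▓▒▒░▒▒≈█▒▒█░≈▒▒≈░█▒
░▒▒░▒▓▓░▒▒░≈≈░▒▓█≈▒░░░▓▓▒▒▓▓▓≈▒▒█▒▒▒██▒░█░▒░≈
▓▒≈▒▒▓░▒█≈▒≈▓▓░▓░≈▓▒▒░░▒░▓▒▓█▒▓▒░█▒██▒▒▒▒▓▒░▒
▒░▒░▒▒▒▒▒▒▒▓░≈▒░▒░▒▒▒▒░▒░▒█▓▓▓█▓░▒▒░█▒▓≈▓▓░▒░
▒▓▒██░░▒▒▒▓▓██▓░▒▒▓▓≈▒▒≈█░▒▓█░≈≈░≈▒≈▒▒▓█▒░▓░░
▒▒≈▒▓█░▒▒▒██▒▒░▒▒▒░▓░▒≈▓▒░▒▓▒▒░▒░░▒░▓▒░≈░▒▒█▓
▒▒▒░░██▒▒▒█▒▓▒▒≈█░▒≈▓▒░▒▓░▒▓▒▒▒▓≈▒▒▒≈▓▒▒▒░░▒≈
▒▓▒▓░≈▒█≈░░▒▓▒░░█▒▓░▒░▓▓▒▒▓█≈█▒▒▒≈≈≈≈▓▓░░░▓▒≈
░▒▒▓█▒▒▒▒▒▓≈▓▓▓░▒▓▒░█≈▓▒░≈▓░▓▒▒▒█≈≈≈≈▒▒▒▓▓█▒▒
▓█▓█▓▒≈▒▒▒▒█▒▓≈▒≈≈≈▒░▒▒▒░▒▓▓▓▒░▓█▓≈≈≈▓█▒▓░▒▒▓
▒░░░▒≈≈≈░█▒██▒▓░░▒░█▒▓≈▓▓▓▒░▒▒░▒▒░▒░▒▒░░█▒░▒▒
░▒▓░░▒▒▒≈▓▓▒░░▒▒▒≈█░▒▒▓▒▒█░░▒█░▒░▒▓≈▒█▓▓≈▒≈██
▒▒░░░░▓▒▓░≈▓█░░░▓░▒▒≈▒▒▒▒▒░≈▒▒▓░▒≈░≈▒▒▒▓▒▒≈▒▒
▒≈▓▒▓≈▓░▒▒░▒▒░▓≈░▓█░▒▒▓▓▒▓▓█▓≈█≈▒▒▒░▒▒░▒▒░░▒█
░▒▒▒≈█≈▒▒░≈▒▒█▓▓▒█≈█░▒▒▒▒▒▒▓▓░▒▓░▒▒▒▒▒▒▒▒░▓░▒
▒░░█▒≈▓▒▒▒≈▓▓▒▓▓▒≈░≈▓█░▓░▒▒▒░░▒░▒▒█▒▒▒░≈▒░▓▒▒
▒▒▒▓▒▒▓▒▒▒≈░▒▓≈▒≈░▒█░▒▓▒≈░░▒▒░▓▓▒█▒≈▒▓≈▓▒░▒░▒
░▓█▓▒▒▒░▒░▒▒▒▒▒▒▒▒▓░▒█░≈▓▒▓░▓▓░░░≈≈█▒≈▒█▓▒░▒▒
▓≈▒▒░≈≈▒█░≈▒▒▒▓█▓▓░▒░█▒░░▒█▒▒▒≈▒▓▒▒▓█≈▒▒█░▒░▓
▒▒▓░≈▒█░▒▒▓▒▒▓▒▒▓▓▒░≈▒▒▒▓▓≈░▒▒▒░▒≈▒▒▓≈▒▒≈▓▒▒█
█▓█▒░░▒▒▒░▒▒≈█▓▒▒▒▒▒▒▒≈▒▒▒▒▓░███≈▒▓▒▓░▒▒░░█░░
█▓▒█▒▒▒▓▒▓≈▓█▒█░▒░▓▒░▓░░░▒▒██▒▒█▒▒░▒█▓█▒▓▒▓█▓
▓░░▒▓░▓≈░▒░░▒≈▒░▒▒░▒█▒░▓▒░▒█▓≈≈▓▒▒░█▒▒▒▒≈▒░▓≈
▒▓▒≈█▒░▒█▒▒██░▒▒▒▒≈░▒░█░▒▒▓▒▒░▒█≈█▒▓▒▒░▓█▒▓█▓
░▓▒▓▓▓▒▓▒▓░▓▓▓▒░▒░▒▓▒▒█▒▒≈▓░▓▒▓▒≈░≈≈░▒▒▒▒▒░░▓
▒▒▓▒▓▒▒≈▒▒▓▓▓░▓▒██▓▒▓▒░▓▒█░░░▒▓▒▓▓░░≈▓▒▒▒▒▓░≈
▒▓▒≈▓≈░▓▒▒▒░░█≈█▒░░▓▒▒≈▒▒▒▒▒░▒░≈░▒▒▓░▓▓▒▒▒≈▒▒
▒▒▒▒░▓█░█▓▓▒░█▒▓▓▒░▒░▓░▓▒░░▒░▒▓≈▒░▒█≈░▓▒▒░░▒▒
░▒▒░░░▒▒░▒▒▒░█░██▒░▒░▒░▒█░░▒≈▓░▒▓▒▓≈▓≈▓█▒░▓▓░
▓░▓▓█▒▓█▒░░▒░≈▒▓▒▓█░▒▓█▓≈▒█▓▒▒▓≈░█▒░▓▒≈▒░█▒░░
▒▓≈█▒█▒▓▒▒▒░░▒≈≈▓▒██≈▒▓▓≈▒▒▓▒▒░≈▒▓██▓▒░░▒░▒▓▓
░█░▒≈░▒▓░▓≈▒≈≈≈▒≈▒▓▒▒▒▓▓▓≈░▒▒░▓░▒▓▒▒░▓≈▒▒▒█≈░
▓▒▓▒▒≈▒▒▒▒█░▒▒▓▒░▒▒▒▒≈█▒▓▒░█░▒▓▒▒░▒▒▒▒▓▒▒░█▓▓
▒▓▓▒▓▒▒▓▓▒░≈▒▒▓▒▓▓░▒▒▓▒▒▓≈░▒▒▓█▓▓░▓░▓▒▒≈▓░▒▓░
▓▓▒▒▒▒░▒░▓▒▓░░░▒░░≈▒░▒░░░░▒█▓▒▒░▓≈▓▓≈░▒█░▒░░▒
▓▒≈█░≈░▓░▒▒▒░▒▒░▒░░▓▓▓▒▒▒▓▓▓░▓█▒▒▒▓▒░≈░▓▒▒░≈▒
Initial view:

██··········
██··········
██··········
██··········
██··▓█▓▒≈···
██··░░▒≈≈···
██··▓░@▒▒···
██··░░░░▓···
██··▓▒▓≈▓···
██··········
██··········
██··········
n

██··········
██··········
██··········
██··········
██··▒▓█▒▒···
██··▓█▓▒≈···
██··░░@≈≈···
██··▓░░▒▒···
██··░░░░▓···
██··▓▒▓≈▓···
██··········
██··········

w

███·········
███·········
███·········
███·········
███·▒▒▓█▒▒··
███·█▓█▓▒≈··
███·░░@▒≈≈··
███·▒▓░░▒▒··
███·▒░░░░▓··
███··▓▒▓≈▓··
███·········
███·········

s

███·········
███·········
███·········
███·▒▒▓█▒▒··
███·█▓█▓▒≈··
███·░░░▒≈≈··
███·▒▓@░▒▒··
███·▒░░░░▓··
███·≈▓▒▓≈▓··
███·········
███·········
███·········

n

███·········
███·········
███·········
███·········
███·▒▒▓█▒▒··
███·█▓█▓▒≈··
███·░░@▒≈≈··
███·▒▓░░▒▒··
███·▒░░░░▓··
███·≈▓▒▓≈▓··
███·········
███·········

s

███·········
███·········
███·········
███·▒▒▓█▒▒··
███·█▓█▓▒≈··
███·░░░▒≈≈··
███·▒▓@░▒▒··
███·▒░░░░▓··
███·≈▓▒▓≈▓··
███·········
███·········
███·········

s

███·········
███·········
███·▒▒▓█▒▒··
███·█▓█▓▒≈··
███·░░░▒≈≈··
███·▒▓░░▒▒··
███·▒░@░░▓··
███·≈▓▒▓≈▓··
███·▒▒▒≈█···
███·········
███·········
███·········

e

██··········
██··········
██·▒▒▓█▒▒···
██·█▓█▓▒≈···
██·░░░▒≈≈···
██·▒▓░░▒▒···
██·▒░░@░▓···
██·≈▓▒▓≈▓···
██·▒▒▒≈█≈···
██··········
██··········
██··········

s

██··········
██·▒▒▓█▒▒···
██·█▓█▓▒≈···
██·░░░▒≈≈···
██·▒▓░░▒▒···
██·▒░░░░▓···
██·≈▓▒@≈▓···
██·▒▒▒≈█≈···
██··░█▒≈▓···
██··········
██··········
██··········

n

██··········
██··········
██·▒▒▓█▒▒···
██·█▓█▓▒≈···
██·░░░▒≈≈···
██·▒▓░░▒▒···
██·▒░░@░▓···
██·≈▓▒▓≈▓···
██·▒▒▒≈█≈···
██··░█▒≈▓···
██··········
██··········

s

██··········
██·▒▒▓█▒▒···
██·█▓█▓▒≈···
██·░░░▒≈≈···
██·▒▓░░▒▒···
██·▒░░░░▓···
██·≈▓▒@≈▓···
██·▒▒▒≈█≈···
██··░█▒≈▓···
██··········
██··········
██··········

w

███·········
███·▒▒▓█▒▒··
███·█▓█▓▒≈··
███·░░░▒≈≈··
███·▒▓░░▒▒··
███·▒░░░░▓··
███·≈▓@▓≈▓··
███·▒▒▒≈█≈··
███·░░█▒≈▓··
███·········
███·········
███·········

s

███·▒▒▓█▒▒··
███·█▓█▓▒≈··
███·░░░▒≈≈··
███·▒▓░░▒▒··
███·▒░░░░▓··
███·≈▓▒▓≈▓··
███·▒▒@≈█≈··
███·░░█▒≈▓··
███·▒▒▓▒▒···
███·········
███·········
███·········

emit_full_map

▒▒▓█▒▒
█▓█▓▒≈
░░░▒≈≈
▒▓░░▒▒
▒░░░░▓
≈▓▒▓≈▓
▒▒@≈█≈
░░█▒≈▓
▒▒▓▒▒·

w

████·▒▒▓█▒▒·
████·█▓█▓▒≈·
████·░░░▒≈≈·
████·▒▓░░▒▒·
████▒▒░░░░▓·
████▒≈▓▒▓≈▓·
████░▒@▒≈█≈·
████▒░░█▒≈▓·
████▒▒▒▓▒▒··
████········
████········
████········

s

████·█▓█▓▒≈·
████·░░░▒≈≈·
████·▒▓░░▒▒·
████▒▒░░░░▓·
████▒≈▓▒▓≈▓·
████░▒▒▒≈█≈·
████▒░@█▒≈▓·
████▒▒▒▓▒▒··
████░▓█▓▒···
████········
████········
████········

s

████·░░░▒≈≈·
████·▒▓░░▒▒·
████▒▒░░░░▓·
████▒≈▓▒▓≈▓·
████░▒▒▒≈█≈·
████▒░░█▒≈▓·
████▒▒@▓▒▒··
████░▓█▓▒···
████▓≈▒▒░···
████········
████········
████········

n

████·█▓█▓▒≈·
████·░░░▒≈≈·
████·▒▓░░▒▒·
████▒▒░░░░▓·
████▒≈▓▒▓≈▓·
████░▒▒▒≈█≈·
████▒░@█▒≈▓·
████▒▒▒▓▒▒··
████░▓█▓▒···
████▓≈▒▒░···
████········
████········

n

████·▒▒▓█▒▒·
████·█▓█▓▒≈·
████·░░░▒≈≈·
████·▒▓░░▒▒·
████▒▒░░░░▓·
████▒≈▓▒▓≈▓·
████░▒@▒≈█≈·
████▒░░█▒≈▓·
████▒▒▒▓▒▒··
████░▓█▓▒···
████▓≈▒▒░···
████········

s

████·█▓█▓▒≈·
████·░░░▒≈≈·
████·▒▓░░▒▒·
████▒▒░░░░▓·
████▒≈▓▒▓≈▓·
████░▒▒▒≈█≈·
████▒░@█▒≈▓·
████▒▒▒▓▒▒··
████░▓█▓▒···
████▓≈▒▒░···
████········
████········

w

█████·█▓█▓▒≈
█████·░░░▒≈≈
█████·▒▓░░▒▒
█████▒▒░░░░▓
█████▒≈▓▒▓≈▓
█████░▒▒▒≈█≈
█████▒@░█▒≈▓
█████▒▒▒▓▒▒·
█████░▓█▓▒··
█████▓≈▒▒░··
█████·······
█████·······

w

██████·█▓█▓▒
██████·░░░▒≈
██████·▒▓░░▒
██████▒▒░░░░
██████▒≈▓▒▓≈
██████░▒▒▒≈█
██████@░░█▒≈
██████▒▒▒▓▒▒
██████░▓█▓▒·
██████▓≈▒▒░·
██████······
██████······

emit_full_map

·▒▒▓█▒▒
·█▓█▓▒≈
·░░░▒≈≈
·▒▓░░▒▒
▒▒░░░░▓
▒≈▓▒▓≈▓
░▒▒▒≈█≈
@░░█▒≈▓
▒▒▒▓▒▒·
░▓█▓▒··
▓≈▒▒░··
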